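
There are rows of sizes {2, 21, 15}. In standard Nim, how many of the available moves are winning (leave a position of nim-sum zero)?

1

Write each in binary and XOR column by column:
  00010  (2)
  10101  (21)
  01111  (15)
  -----
  11000  (24)
The overall nim-sum is X = 24. A row of size p has a winning move iff p XOR X < p (reduce it to p XOR X).
  2: 2 XOR 24 = 26 ≥ 2 — no move.
  21: 21 XOR 24 = 13 < 21 — winning move (to 13).
  15: 15 XOR 24 = 23 ≥ 15 — no move.
That gives 1 winning move.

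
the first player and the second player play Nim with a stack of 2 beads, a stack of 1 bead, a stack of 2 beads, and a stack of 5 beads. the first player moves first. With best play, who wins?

Nim-sum: 2 ⊕ 1 ⊕ 2 ⊕ 5 = 4.
The nim-sum is 4 ≠ 0, so this is an N-position: the player to move can win; the first player has a winning move.

the first player wins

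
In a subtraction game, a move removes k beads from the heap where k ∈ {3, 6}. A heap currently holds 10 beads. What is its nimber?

Grundy values for subtraction set {3, 6}:
k:     0  1  2  3  4  5  6  7  8  9 10
g(k):  0  0  0  1  1  1  2  2  2  0  0
So g(10) = 0.

0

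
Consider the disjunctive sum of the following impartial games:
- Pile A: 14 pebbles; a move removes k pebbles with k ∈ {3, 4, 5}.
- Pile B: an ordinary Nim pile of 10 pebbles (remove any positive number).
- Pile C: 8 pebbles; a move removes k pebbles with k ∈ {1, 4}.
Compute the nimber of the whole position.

For pile A, compute g(0), g(1), … with moves {3, 4, 5}:
k:     0  1  2  3  4  5  6  7  8  9 10 11 12 13 14
g(k):  0  0  0  1  1  1  2  2  0  0  0  1  1  1  2
So g(14) = 2.
Pile B is a plain Nim pile of size 10, so its Grundy value is 10.
Build the Grundy sequence for pile C with g(k) = mex{g(k−s) : s ∈ {1, 4}, s ≤ k}:
g(0) = mex{} = 0
g(1) = mex{0} = 1
g(2) = mex{1} = 0
g(3) = mex{0} = 1
g(4) = mex{0,1} = 2
g(5) = mex{1,2} = 0
g(6) = mex{0} = 1
g(7) = mex{1} = 0
g(8) = mex{0,2} = 1
So g(8) = 1.
The value of a disjunctive sum is the nim-sum of the parts.
Combined value = 2 ⊕ 10 ⊕ 1 = 9.

9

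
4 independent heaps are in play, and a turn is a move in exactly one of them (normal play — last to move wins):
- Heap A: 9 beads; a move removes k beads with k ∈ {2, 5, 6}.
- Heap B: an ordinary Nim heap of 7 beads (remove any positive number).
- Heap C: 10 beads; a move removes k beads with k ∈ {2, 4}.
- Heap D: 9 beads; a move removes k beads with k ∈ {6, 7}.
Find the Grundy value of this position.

6

Grundy values for heap A (subtraction set {2, 5, 6}):
k:     0  1  2  3  4  5  6  7  8  9
g(k):  0  0  1  1  0  2  1  3  0  2
So g(9) = 2.
Heap B is a plain Nim heap of size 7, so its Grundy value is 7.
Build the Grundy sequence for heap C with g(k) = mex{g(k−s) : s ∈ {2, 4}, s ≤ k}:
k:     0  1  2  3  4  5  6  7  8  9 10
g(k):  0  0  1  1  2  2  0  0  1  1  2
So g(10) = 2.
For heap D, compute g(0), g(1), … with moves {6, 7}:
g(0) = mex{} = 0
g(1) = mex{} = 0
g(2) = mex{} = 0
g(3) = mex{} = 0
g(4) = mex{} = 0
g(5) = mex{} = 0
g(6) = mex{0} = 1
g(7) = mex{0} = 1
g(8) = mex{0} = 1
g(9) = mex{0} = 1
So g(9) = 1.
The value of a disjunctive sum is the nim-sum of the parts.
Combined value = 2 ⊕ 7 ⊕ 2 ⊕ 1 = 6.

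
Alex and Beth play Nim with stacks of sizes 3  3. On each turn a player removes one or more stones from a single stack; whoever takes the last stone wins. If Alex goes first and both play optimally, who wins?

Beth wins

Nim-sum: 3 ^ 3 = 0.
The nim-sum is 0, so this is a P-position: the player to move is in a losing position under optimal play; Alex is about to move from it and so loses — Beth wins.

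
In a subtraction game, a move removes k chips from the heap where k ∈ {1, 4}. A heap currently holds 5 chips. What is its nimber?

0

Build the Grundy sequence with g(k) = mex{g(k−s) : s ∈ {1, 4}, s ≤ k}:
g(0) = mex{} = 0
g(1) = mex{0} = 1
g(2) = mex{1} = 0
g(3) = mex{0} = 1
g(4) = mex{0,1} = 2
g(5) = mex{1,2} = 0
So g(5) = 0.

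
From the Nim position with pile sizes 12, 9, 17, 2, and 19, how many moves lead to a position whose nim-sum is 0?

1

Bitwise XOR of the heap sizes:
  01100  (12)
  01001  (9)
  10001  (17)
  00010  (2)
  10011  (19)
  -----
  00101  (5)
The overall nim-sum is X = 5. A pile of size p has a winning move iff p XOR X < p (reduce it to p XOR X).
  12: 12 XOR 5 = 9 < 12 — winning move (to 9).
  9: 9 XOR 5 = 12 ≥ 9 — no move.
  17: 17 XOR 5 = 20 ≥ 17 — no move.
  2: 2 XOR 5 = 7 ≥ 2 — no move.
  19: 19 XOR 5 = 22 ≥ 19 — no move.
That gives 1 winning move.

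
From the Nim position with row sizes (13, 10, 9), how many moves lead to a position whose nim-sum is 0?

3

Compute the nim-sum pairwise:
13 ^ 10 = 7
7 ^ 9 = 14
The overall nim-sum is X = 14. A row of size p has a winning move iff p XOR X < p (reduce it to p XOR X).
  13: 13 XOR 14 = 3 < 13 — winning move (to 3).
  10: 10 XOR 14 = 4 < 10 — winning move (to 4).
  9: 9 XOR 14 = 7 < 9 — winning move (to 7).
That gives 3 winning moves.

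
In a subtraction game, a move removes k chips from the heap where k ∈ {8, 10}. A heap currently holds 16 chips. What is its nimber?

2

Grundy values for subtraction set {8, 10}:
k:     0  1  2  3  4  5  6  7  8  9 10 11 12 13 14 15 16
g(k):  0  0  0  0  0  0  0  0  1  1  1  1  1  1  1  1  2
So g(16) = 2.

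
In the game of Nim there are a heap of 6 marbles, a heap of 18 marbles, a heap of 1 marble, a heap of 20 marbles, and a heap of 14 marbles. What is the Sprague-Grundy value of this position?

Compute the nim-sum pairwise:
6 ⊕ 18 = 20
20 ⊕ 1 = 21
21 ⊕ 20 = 1
1 ⊕ 14 = 15

15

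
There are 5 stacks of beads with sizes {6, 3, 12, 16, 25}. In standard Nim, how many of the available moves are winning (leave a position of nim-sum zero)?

0

Nim-sum: 6 ⊕ 3 ⊕ 12 ⊕ 16 ⊕ 25 = 0.
The nim-sum is already 0, so every move leaves a nonzero nim-sum — there are no winning moves.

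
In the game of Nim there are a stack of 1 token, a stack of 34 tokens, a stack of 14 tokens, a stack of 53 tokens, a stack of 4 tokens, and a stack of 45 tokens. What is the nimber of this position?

49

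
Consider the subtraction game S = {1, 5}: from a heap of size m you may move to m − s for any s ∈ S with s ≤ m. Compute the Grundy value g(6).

0

Build the Grundy sequence with g(k) = mex{g(k−s) : s ∈ {1, 5}, s ≤ k}:
g(0) = mex{} = 0
g(1) = mex{0} = 1
g(2) = mex{1} = 0
g(3) = mex{0} = 1
g(4) = mex{1} = 0
g(5) = mex{0} = 1
g(6) = mex{1} = 0
So g(6) = 0.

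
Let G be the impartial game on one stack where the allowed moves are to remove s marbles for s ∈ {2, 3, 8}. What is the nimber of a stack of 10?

0

Build the Grundy sequence with g(k) = mex{g(k−s) : s ∈ {2, 3, 8}, s ≤ k}:
g(0) = mex{} = 0
g(1) = mex{} = 0
g(2) = mex{0} = 1
g(3) = mex{0} = 1
g(4) = mex{0,1} = 2
g(5) = mex{1} = 0
g(6) = mex{1,2} = 0
g(7) = mex{0,2} = 1
g(8) = mex{0} = 1
g(9) = mex{0,1} = 2
g(10) = mex{1} = 0
So g(10) = 0.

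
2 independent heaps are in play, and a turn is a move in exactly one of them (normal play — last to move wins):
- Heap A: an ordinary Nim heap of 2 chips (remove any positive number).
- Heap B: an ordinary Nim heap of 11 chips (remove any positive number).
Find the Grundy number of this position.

9

Heap A is a plain Nim heap of size 2, so its Grundy value is 2.
Heap B is a plain Nim heap of size 11, so its Grundy value is 11.
The value of a disjunctive sum is the nim-sum of the parts.
Combined value = 2 ⊕ 11 = 9.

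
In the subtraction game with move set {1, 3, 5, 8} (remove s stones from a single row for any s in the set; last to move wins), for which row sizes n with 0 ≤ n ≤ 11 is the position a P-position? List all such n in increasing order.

Build the Grundy sequence with g(k) = mex{g(k−s) : s ∈ {1, 3, 5, 8}, s ≤ k}:
g(0) = mex{} = 0
g(1) = mex{0} = 1
g(2) = mex{1} = 0
g(3) = mex{0} = 1
g(4) = mex{1} = 0
g(5) = mex{0} = 1
g(6) = mex{1} = 0
g(7) = mex{0} = 1
g(8) = mex{0,1} = 2
g(9) = mex{0,1,2} = 3
g(10) = mex{0,1,3} = 2
g(11) = mex{0,1,2} = 3
The P-positions (g = 0) in 0..11 are 0, 2, 4, 6.

0, 2, 4, 6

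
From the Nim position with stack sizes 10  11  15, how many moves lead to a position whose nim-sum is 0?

3

Compute the nim-sum pairwise:
10 XOR 11 = 1
1 XOR 15 = 14
The overall nim-sum is X = 14. A stack of size p has a winning move iff p XOR X < p (reduce it to p XOR X).
  10: 10 XOR 14 = 4 < 10 — winning move (to 4).
  11: 11 XOR 14 = 5 < 11 — winning move (to 5).
  15: 15 XOR 14 = 1 < 15 — winning move (to 1).
That gives 3 winning moves.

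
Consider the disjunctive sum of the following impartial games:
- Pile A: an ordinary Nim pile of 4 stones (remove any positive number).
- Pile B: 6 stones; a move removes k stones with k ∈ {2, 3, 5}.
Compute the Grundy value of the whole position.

Pile A is a plain Nim pile of size 4, so its Grundy value is 4.
Build the Grundy sequence for pile B with g(k) = mex{g(k−s) : s ∈ {2, 3, 5}, s ≤ k}:
g(0) = mex{} = 0
g(1) = mex{} = 0
g(2) = mex{0} = 1
g(3) = mex{0} = 1
g(4) = mex{0,1} = 2
g(5) = mex{0,1} = 2
g(6) = mex{0,1,2} = 3
So g(6) = 3.
The value of a disjunctive sum is the nim-sum of the parts.
Combined value = 4 XOR 3 = 7.

7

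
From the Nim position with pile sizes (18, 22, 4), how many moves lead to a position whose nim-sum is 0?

Compute the nim-sum pairwise:
18 XOR 22 = 4
4 XOR 4 = 0
The nim-sum is already 0, so every move leaves a nonzero nim-sum — there are no winning moves.

0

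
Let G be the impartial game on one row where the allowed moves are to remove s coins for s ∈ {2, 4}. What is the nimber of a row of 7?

Grundy values for subtraction set {2, 4}:
g(0) = mex{} = 0
g(1) = mex{} = 0
g(2) = mex{0} = 1
g(3) = mex{0} = 1
g(4) = mex{0,1} = 2
g(5) = mex{0,1} = 2
g(6) = mex{1,2} = 0
g(7) = mex{1,2} = 0
So g(7) = 0.

0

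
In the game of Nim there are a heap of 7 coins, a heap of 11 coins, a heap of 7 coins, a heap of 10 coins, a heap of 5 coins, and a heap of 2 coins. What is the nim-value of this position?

6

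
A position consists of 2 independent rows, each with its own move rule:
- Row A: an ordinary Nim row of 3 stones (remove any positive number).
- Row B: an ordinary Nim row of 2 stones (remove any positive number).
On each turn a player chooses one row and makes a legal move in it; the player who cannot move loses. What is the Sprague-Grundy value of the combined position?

1

Row A is a plain Nim row of size 3, so its Grundy value is 3.
Row B is a plain Nim row of size 2, so its Grundy value is 2.
By the Sprague-Grundy theorem, the Grundy value of a sum of independent games is the XOR of the component values.
Combined value = 3 ⊕ 2 = 1.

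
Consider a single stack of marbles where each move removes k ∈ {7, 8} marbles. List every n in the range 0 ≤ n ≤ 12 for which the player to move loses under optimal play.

0, 1, 2, 3, 4, 5, 6

Grundy values for subtraction set {7, 8}:
g(0) = mex{} = 0
g(1) = mex{} = 0
g(2) = mex{} = 0
g(3) = mex{} = 0
g(4) = mex{} = 0
g(5) = mex{} = 0
g(6) = mex{} = 0
g(7) = mex{0} = 1
g(8) = mex{0} = 1
g(9) = mex{0} = 1
g(10) = mex{0} = 1
g(11) = mex{0} = 1
g(12) = mex{0} = 1
The P-positions (g = 0) in 0..12 are 0, 1, 2, 3, 4, 5, 6.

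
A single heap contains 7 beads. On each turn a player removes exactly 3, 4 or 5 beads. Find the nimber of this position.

2

Build the Grundy sequence with g(k) = mex{g(k−s) : s ∈ {3, 4, 5}, s ≤ k}:
g(0) = mex{} = 0
g(1) = mex{} = 0
g(2) = mex{} = 0
g(3) = mex{0} = 1
g(4) = mex{0} = 1
g(5) = mex{0} = 1
g(6) = mex{0,1} = 2
g(7) = mex{0,1} = 2
So g(7) = 2.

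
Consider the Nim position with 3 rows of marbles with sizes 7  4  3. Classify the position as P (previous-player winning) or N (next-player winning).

P-position

Write each in binary and XOR column by column:
  111  (7)
  100  (4)
  011  (3)
  ---
  000  (0)
The nim-sum is 0, so this is a P-position: the player to move is in a losing position under optimal play.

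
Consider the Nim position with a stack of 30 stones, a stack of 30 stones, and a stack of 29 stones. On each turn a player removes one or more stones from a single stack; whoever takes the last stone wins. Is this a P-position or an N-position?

Nim-sum: 30 ⊕ 30 ⊕ 29 = 29.
The nim-sum is 29 ≠ 0, so this is an N-position: the player to move can win.

N-position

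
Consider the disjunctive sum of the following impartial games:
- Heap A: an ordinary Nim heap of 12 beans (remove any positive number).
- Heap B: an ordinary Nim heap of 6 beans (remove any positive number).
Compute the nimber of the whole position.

10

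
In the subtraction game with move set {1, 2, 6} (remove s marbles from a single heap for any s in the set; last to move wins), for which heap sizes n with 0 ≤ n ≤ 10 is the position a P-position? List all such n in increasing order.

0, 3, 7, 10

Compute g(0), g(1), … for moves {1, 2, 6}:
g(0) = mex{} = 0
g(1) = mex{0} = 1
g(2) = mex{0,1} = 2
g(3) = mex{1,2} = 0
g(4) = mex{0,2} = 1
g(5) = mex{0,1} = 2
g(6) = mex{0,1,2} = 3
g(7) = mex{1,2,3} = 0
g(8) = mex{0,2,3} = 1
g(9) = mex{0,1} = 2
g(10) = mex{1,2} = 0
The P-positions (g = 0) in 0..10 are 0, 3, 7, 10.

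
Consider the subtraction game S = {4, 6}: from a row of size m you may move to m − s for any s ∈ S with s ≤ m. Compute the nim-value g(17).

1

Grundy values for subtraction set {4, 6}:
k:     0  1  2  3  4  5  6  7  8  9 10 11 12 13 14 15 16 17
g(k):  0  0  0  0  1  1  1  1  2  2  0  0  0  0  1  1  1  1
So g(17) = 1.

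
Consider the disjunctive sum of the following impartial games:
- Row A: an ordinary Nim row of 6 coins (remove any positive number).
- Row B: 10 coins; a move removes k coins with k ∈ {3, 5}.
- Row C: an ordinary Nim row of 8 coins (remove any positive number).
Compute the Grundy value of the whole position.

14

Row A is a plain Nim row of size 6, so its Grundy value is 6.
For row B, compute g(0), g(1), … with moves {3, 5}:
g(0) = mex{} = 0
g(1) = mex{} = 0
g(2) = mex{} = 0
g(3) = mex{0} = 1
g(4) = mex{0} = 1
g(5) = mex{0} = 1
g(6) = mex{0,1} = 2
g(7) = mex{0,1} = 2
g(8) = mex{1} = 0
g(9) = mex{1,2} = 0
g(10) = mex{1,2} = 0
So g(10) = 0.
Row C is a plain Nim row of size 8, so its Grundy value is 8.
The value of a disjunctive sum is the nim-sum of the parts.
Combined value = 6 XOR 0 XOR 8 = 14.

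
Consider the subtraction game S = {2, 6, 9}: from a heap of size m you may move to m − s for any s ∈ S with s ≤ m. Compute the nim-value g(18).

1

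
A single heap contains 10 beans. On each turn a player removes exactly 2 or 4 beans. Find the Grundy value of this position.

2

Build the Grundy sequence with g(k) = mex{g(k−s) : s ∈ {2, 4}, s ≤ k}:
k:     0  1  2  3  4  5  6  7  8  9 10
g(k):  0  0  1  1  2  2  0  0  1  1  2
So g(10) = 2.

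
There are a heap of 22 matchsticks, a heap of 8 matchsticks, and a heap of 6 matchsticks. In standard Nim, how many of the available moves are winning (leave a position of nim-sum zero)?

Write each in binary and XOR column by column:
  10110  (22)
  01000  (8)
  00110  (6)
  -----
  11000  (24)
The overall nim-sum is X = 24. A heap of size p has a winning move iff p XOR X < p (reduce it to p XOR X).
  22: 22 XOR 24 = 14 < 22 — winning move (to 14).
  8: 8 XOR 24 = 16 ≥ 8 — no move.
  6: 6 XOR 24 = 30 ≥ 6 — no move.
That gives 1 winning move.

1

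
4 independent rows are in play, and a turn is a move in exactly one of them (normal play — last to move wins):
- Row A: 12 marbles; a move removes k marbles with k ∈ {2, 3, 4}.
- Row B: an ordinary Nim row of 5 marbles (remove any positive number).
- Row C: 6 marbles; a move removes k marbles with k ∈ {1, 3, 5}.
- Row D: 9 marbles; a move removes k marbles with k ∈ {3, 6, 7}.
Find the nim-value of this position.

Grundy values for row A (subtraction set {2, 3, 4}):
k:     0  1  2  3  4  5  6  7  8  9 10 11 12
g(k):  0  0  1  1  2  2  0  0  1  1  2  2  0
So g(12) = 0.
Row B is a plain Nim row of size 5, so its Grundy value is 5.
Build the Grundy sequence for row C with g(k) = mex{g(k−s) : s ∈ {1, 3, 5}, s ≤ k}:
g(0) = mex{} = 0
g(1) = mex{0} = 1
g(2) = mex{1} = 0
g(3) = mex{0} = 1
g(4) = mex{1} = 0
g(5) = mex{0} = 1
g(6) = mex{1} = 0
So g(6) = 0.
Build the Grundy sequence for row D with g(k) = mex{g(k−s) : s ∈ {3, 6, 7}, s ≤ k}:
g(0) = mex{} = 0
g(1) = mex{} = 0
g(2) = mex{} = 0
g(3) = mex{0} = 1
g(4) = mex{0} = 1
g(5) = mex{0} = 1
g(6) = mex{0,1} = 2
g(7) = mex{0,1} = 2
g(8) = mex{0,1} = 2
g(9) = mex{0,1,2} = 3
So g(9) = 3.
By the Sprague-Grundy theorem, the Grundy value of a sum of independent games is the XOR of the component values.
Combined value = 0 XOR 5 XOR 0 XOR 3 = 6.

6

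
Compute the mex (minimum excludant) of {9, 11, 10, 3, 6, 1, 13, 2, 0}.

4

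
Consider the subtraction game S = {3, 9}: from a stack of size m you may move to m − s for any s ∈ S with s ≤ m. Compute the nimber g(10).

1

Compute g(0), g(1), … for moves {3, 9}:
k:     0  1  2  3  4  5  6  7  8  9 10
g(k):  0  0  0  1  1  1  0  0  0  1  1
So g(10) = 1.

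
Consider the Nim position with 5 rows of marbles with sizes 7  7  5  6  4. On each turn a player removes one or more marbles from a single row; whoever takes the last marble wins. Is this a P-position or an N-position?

N-position

Nim-sum: 7 ⊕ 7 ⊕ 5 ⊕ 6 ⊕ 4 = 7.
The nim-sum is 7 ≠ 0, so this is an N-position: the player to move can win.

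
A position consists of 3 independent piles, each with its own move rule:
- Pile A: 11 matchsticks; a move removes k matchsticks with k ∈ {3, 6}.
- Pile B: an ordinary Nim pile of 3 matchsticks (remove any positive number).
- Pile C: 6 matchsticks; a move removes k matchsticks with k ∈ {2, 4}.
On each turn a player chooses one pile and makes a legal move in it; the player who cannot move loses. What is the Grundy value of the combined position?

3

Build the Grundy sequence for pile A with g(k) = mex{g(k−s) : s ∈ {3, 6}, s ≤ k}:
g(0) = mex{} = 0
g(1) = mex{} = 0
g(2) = mex{} = 0
g(3) = mex{0} = 1
g(4) = mex{0} = 1
g(5) = mex{0} = 1
g(6) = mex{0,1} = 2
g(7) = mex{0,1} = 2
g(8) = mex{0,1} = 2
g(9) = mex{1,2} = 0
g(10) = mex{1,2} = 0
g(11) = mex{1,2} = 0
So g(11) = 0.
Pile B is a plain Nim pile of size 3, so its Grundy value is 3.
For pile C, compute g(0), g(1), … with moves {2, 4}:
k:     0  1  2  3  4  5  6
g(k):  0  0  1  1  2  2  0
So g(6) = 0.
The value of a disjunctive sum is the nim-sum of the parts.
Combined value = 0 XOR 3 XOR 0 = 3.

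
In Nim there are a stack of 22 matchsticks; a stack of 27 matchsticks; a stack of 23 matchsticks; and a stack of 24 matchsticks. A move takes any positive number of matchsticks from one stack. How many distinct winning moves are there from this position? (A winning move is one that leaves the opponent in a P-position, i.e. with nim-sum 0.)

3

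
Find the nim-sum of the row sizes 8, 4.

12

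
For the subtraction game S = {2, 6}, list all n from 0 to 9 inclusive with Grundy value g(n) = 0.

0, 1, 4, 5, 8, 9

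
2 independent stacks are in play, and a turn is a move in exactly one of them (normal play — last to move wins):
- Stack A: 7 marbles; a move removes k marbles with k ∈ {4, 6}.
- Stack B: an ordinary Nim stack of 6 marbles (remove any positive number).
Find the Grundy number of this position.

7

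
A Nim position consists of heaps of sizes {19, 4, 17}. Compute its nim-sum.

6

In binary:
  10011  (19)
  00100  (4)
  10001  (17)
  -----
  00110  (6)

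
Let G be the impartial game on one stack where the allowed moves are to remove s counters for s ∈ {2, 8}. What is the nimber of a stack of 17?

1

Compute g(0), g(1), … for moves {2, 8}:
k:     0  1  2  3  4  5  6  7  8  9 10 11 12 13 14 15 16 17
g(k):  0  0  1  1  0  0  1  1  2  2  0  0  1  1  0  0  1  1
So g(17) = 1.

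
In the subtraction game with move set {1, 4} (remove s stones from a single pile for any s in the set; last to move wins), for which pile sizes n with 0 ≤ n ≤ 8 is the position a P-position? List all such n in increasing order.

Build the Grundy sequence with g(k) = mex{g(k−s) : s ∈ {1, 4}, s ≤ k}:
g(0) = mex{} = 0
g(1) = mex{0} = 1
g(2) = mex{1} = 0
g(3) = mex{0} = 1
g(4) = mex{0,1} = 2
g(5) = mex{1,2} = 0
g(6) = mex{0} = 1
g(7) = mex{1} = 0
g(8) = mex{0,2} = 1
The P-positions (g = 0) in 0..8 are 0, 2, 5, 7.

0, 2, 5, 7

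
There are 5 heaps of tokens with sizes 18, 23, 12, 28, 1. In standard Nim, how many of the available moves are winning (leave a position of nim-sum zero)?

3

Compute the nim-sum pairwise:
18 XOR 23 = 5
5 XOR 12 = 9
9 XOR 28 = 21
21 XOR 1 = 20
The overall nim-sum is X = 20. A heap of size p has a winning move iff p XOR X < p (reduce it to p XOR X).
  18: 18 XOR 20 = 6 < 18 — winning move (to 6).
  23: 23 XOR 20 = 3 < 23 — winning move (to 3).
  12: 12 XOR 20 = 24 ≥ 12 — no move.
  28: 28 XOR 20 = 8 < 28 — winning move (to 8).
  1: 1 XOR 20 = 21 ≥ 1 — no move.
That gives 3 winning moves.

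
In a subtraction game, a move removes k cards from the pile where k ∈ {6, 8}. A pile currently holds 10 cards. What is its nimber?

1

Grundy values for subtraction set {6, 8}:
g(0) = mex{} = 0
g(1) = mex{} = 0
g(2) = mex{} = 0
g(3) = mex{} = 0
g(4) = mex{} = 0
g(5) = mex{} = 0
g(6) = mex{0} = 1
g(7) = mex{0} = 1
g(8) = mex{0} = 1
g(9) = mex{0} = 1
g(10) = mex{0} = 1
So g(10) = 1.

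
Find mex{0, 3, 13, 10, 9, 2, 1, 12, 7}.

4

The values 0, 1, 2, 3 are all present; 4 is the first non-negative integer missing from the set.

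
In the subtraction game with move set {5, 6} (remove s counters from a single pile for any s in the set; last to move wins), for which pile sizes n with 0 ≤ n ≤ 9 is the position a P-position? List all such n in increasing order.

0, 1, 2, 3, 4

Build the Grundy sequence with g(k) = mex{g(k−s) : s ∈ {5, 6}, s ≤ k}:
g(0) = mex{} = 0
g(1) = mex{} = 0
g(2) = mex{} = 0
g(3) = mex{} = 0
g(4) = mex{} = 0
g(5) = mex{0} = 1
g(6) = mex{0} = 1
g(7) = mex{0} = 1
g(8) = mex{0} = 1
g(9) = mex{0} = 1
The P-positions (g = 0) in 0..9 are 0, 1, 2, 3, 4.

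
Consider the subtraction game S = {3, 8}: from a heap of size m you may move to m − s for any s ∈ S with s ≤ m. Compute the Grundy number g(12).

Grundy values for subtraction set {3, 8}:
g(0) = mex{} = 0
g(1) = mex{} = 0
g(2) = mex{} = 0
g(3) = mex{0} = 1
g(4) = mex{0} = 1
g(5) = mex{0} = 1
g(6) = mex{1} = 0
g(7) = mex{1} = 0
g(8) = mex{0,1} = 2
g(9) = mex{0} = 1
g(10) = mex{0} = 1
g(11) = mex{1,2} = 0
g(12) = mex{1} = 0
So g(12) = 0.

0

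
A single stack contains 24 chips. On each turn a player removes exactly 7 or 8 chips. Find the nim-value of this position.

1

Grundy values for subtraction set {7, 8}:
k:     0  1  2  3  4  5  6  7  8  9 10 11 12 13 14 15 16 17 18 19 20 21 22 23 24
g(k):  0  0  0  0  0  0  0  1  1  1  1  1  1  1  2  0  0  0  0  0  0  0  1  1  1
So g(24) = 1.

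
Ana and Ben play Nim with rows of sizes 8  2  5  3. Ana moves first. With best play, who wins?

Compute the nim-sum pairwise:
8 ^ 2 = 10
10 ^ 5 = 15
15 ^ 3 = 12
The nim-sum is 12 ≠ 0, so this is an N-position: the player to move can win; Ana has a winning move.

Ana wins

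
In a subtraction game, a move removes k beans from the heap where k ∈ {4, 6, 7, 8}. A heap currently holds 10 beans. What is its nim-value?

2

Compute g(0), g(1), … for moves {4, 6, 7, 8}:
g(0) = mex{} = 0
g(1) = mex{} = 0
g(2) = mex{} = 0
g(3) = mex{} = 0
g(4) = mex{0} = 1
g(5) = mex{0} = 1
g(6) = mex{0} = 1
g(7) = mex{0} = 1
g(8) = mex{0,1} = 2
g(9) = mex{0,1} = 2
g(10) = mex{0,1} = 2
So g(10) = 2.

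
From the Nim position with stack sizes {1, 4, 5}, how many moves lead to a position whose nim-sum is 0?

0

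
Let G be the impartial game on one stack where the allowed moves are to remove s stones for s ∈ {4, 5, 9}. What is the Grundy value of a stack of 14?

Compute g(0), g(1), … for moves {4, 5, 9}:
k:     0  1  2  3  4  5  6  7  8  9 10 11 12 13 14
g(k):  0  0  0  0  1  1  1  1  2  2  2  2  3  0  0
So g(14) = 0.

0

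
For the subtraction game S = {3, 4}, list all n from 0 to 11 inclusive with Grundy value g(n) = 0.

0, 1, 2, 7, 8, 9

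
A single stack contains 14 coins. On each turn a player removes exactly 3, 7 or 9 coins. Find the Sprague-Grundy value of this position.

0

Grundy values for subtraction set {3, 7, 9}:
k:     0  1  2  3  4  5  6  7  8  9 10 11 12 13 14
g(k):  0  0  0  1  1  1  0  2  2  1  3  3  0  2  0
So g(14) = 0.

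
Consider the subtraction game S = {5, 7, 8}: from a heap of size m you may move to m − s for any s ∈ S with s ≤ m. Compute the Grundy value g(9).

Build the Grundy sequence with g(k) = mex{g(k−s) : s ∈ {5, 7, 8}, s ≤ k}:
k:     0  1  2  3  4  5  6  7  8  9
g(k):  0  0  0  0  0  1  1  1  1  1
So g(9) = 1.

1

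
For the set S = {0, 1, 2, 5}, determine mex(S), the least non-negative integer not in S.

The values 0, 1, 2 are all present; 3 is the first non-negative integer missing from the set.

3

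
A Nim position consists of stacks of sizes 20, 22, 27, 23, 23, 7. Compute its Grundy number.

Compute the nim-sum pairwise:
20 ^ 22 = 2
2 ^ 27 = 25
25 ^ 23 = 14
14 ^ 23 = 25
25 ^ 7 = 30

30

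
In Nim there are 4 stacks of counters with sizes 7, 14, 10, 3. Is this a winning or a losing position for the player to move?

Losing position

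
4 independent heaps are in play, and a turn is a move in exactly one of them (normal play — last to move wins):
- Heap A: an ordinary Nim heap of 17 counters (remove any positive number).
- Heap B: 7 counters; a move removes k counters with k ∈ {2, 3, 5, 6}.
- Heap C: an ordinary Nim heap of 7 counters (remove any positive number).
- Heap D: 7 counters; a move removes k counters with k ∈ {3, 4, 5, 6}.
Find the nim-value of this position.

23

Heap A is a plain Nim heap of size 17, so its Grundy value is 17.
Grundy values for heap B (subtraction set {2, 3, 5, 6}):
g(0) = mex{} = 0
g(1) = mex{} = 0
g(2) = mex{0} = 1
g(3) = mex{0} = 1
g(4) = mex{0,1} = 2
g(5) = mex{0,1} = 2
g(6) = mex{0,1,2} = 3
g(7) = mex{0,1,2} = 3
So g(7) = 3.
Heap C is a plain Nim heap of size 7, so its Grundy value is 7.
Grundy values for heap D (subtraction set {3, 4, 5, 6}):
k:     0  1  2  3  4  5  6  7
g(k):  0  0  0  1  1  1  2  2
So g(7) = 2.
By the Sprague-Grundy theorem, the Grundy value of a sum of independent games is the XOR of the component values.
Combined value = 17 ⊕ 3 ⊕ 7 ⊕ 2 = 23.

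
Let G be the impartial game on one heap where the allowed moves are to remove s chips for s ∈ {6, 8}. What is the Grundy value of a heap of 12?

2

Build the Grundy sequence with g(k) = mex{g(k−s) : s ∈ {6, 8}, s ≤ k}:
k:     0  1  2  3  4  5  6  7  8  9 10 11 12
g(k):  0  0  0  0  0  0  1  1  1  1  1  1  2
So g(12) = 2.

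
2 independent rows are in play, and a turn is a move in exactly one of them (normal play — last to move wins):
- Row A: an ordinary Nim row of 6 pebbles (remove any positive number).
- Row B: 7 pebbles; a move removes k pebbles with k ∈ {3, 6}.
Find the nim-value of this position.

4

Row A is a plain Nim row of size 6, so its Grundy value is 6.
Grundy values for row B (subtraction set {3, 6}):
k:     0  1  2  3  4  5  6  7
g(k):  0  0  0  1  1  1  2  2
So g(7) = 2.
The value of a disjunctive sum is the nim-sum of the parts.
Combined value = 6 XOR 2 = 4.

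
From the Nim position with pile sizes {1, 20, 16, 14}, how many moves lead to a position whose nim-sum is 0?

1

Nim-sum: 1 ⊕ 20 ⊕ 16 ⊕ 14 = 11.
The overall nim-sum is X = 11. A pile of size p has a winning move iff p XOR X < p (reduce it to p XOR X).
  1: 1 XOR 11 = 10 ≥ 1 — no move.
  20: 20 XOR 11 = 31 ≥ 20 — no move.
  16: 16 XOR 11 = 27 ≥ 16 — no move.
  14: 14 XOR 11 = 5 < 14 — winning move (to 5).
That gives 1 winning move.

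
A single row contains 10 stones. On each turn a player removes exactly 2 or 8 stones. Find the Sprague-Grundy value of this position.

Build the Grundy sequence with g(k) = mex{g(k−s) : s ∈ {2, 8}, s ≤ k}:
g(0) = mex{} = 0
g(1) = mex{} = 0
g(2) = mex{0} = 1
g(3) = mex{0} = 1
g(4) = mex{1} = 0
g(5) = mex{1} = 0
g(6) = mex{0} = 1
g(7) = mex{0} = 1
g(8) = mex{0,1} = 2
g(9) = mex{0,1} = 2
g(10) = mex{1,2} = 0
So g(10) = 0.

0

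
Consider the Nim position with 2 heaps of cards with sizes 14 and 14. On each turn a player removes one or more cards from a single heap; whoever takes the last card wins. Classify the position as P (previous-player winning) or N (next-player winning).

P-position

Bitwise XOR of the heap sizes:
  1110  (14)
  1110  (14)
  ----
  0000  (0)
The nim-sum is 0, so this is a P-position: the player to move is in a losing position under optimal play.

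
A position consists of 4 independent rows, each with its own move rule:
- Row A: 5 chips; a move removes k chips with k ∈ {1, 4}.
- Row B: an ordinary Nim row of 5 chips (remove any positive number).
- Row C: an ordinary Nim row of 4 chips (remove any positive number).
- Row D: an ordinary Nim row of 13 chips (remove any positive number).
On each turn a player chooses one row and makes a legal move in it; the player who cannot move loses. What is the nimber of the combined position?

For row A, compute g(0), g(1), … with moves {1, 4}:
g(0) = mex{} = 0
g(1) = mex{0} = 1
g(2) = mex{1} = 0
g(3) = mex{0} = 1
g(4) = mex{0,1} = 2
g(5) = mex{1,2} = 0
So g(5) = 0.
Row B is a plain Nim row of size 5, so its Grundy value is 5.
Row C is a plain Nim row of size 4, so its Grundy value is 4.
Row D is a plain Nim row of size 13, so its Grundy value is 13.
The value of a disjunctive sum is the nim-sum of the parts.
Combined value = 0 ⊕ 5 ⊕ 4 ⊕ 13 = 12.

12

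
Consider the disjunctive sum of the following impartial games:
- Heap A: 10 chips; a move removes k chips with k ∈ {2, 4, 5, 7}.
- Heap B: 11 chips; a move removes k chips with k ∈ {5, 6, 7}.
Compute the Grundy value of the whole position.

Grundy values for heap A (subtraction set {2, 4, 5, 7}):
k:     0  1  2  3  4  5  6  7  8  9 10
g(k):  0  0  1  1  2  2  3  3  4  0  0
So g(10) = 0.
Build the Grundy sequence for heap B with g(k) = mex{g(k−s) : s ∈ {5, 6, 7}, s ≤ k}:
k:     0  1  2  3  4  5  6  7  8  9 10 11
g(k):  0  0  0  0  0  1  1  1  1  1  2  2
So g(11) = 2.
By the Sprague-Grundy theorem, the Grundy value of a sum of independent games is the XOR of the component values.
Combined value = 0 XOR 2 = 2.

2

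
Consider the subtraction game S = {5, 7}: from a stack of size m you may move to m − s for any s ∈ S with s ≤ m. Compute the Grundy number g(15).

Build the Grundy sequence with g(k) = mex{g(k−s) : s ∈ {5, 7}, s ≤ k}:
k:     0  1  2  3  4  5  6  7  8  9 10 11 12 13 14 15
g(k):  0  0  0  0  0  1  1  1  1  1  2  2  0  0  0  0
So g(15) = 0.

0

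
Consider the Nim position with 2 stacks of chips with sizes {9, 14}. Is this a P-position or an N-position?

Nim-sum: 9 XOR 14 = 7.
The nim-sum is 7 ≠ 0, so this is an N-position: the player to move can win.

N-position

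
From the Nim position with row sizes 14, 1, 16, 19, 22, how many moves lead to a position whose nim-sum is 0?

3

Nim-sum: 14 XOR 1 XOR 16 XOR 19 XOR 22 = 26.
The overall nim-sum is X = 26. A row of size p has a winning move iff p XOR X < p (reduce it to p XOR X).
  14: 14 XOR 26 = 20 ≥ 14 — no move.
  1: 1 XOR 26 = 27 ≥ 1 — no move.
  16: 16 XOR 26 = 10 < 16 — winning move (to 10).
  19: 19 XOR 26 = 9 < 19 — winning move (to 9).
  22: 22 XOR 26 = 12 < 22 — winning move (to 12).
That gives 3 winning moves.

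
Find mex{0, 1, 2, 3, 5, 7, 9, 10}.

4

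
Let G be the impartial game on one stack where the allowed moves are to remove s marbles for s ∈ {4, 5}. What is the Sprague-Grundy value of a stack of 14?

Compute g(0), g(1), … for moves {4, 5}:
g(0) = mex{} = 0
g(1) = mex{} = 0
g(2) = mex{} = 0
g(3) = mex{} = 0
g(4) = mex{0} = 1
g(5) = mex{0} = 1
g(6) = mex{0} = 1
g(7) = mex{0} = 1
g(8) = mex{0,1} = 2
g(9) = mex{1} = 0
g(10) = mex{1} = 0
g(11) = mex{1} = 0
g(12) = mex{1,2} = 0
g(13) = mex{0,2} = 1
g(14) = mex{0} = 1
So g(14) = 1.

1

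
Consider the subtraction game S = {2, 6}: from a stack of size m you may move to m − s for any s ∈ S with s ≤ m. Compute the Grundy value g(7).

1

Compute g(0), g(1), … for moves {2, 6}:
g(0) = mex{} = 0
g(1) = mex{} = 0
g(2) = mex{0} = 1
g(3) = mex{0} = 1
g(4) = mex{1} = 0
g(5) = mex{1} = 0
g(6) = mex{0} = 1
g(7) = mex{0} = 1
So g(7) = 1.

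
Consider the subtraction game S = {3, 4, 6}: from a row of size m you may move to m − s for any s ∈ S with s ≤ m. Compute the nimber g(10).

0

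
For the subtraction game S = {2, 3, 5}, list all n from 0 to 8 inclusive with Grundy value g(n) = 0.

Compute g(0), g(1), … for moves {2, 3, 5}:
k:     0  1  2  3  4  5  6  7  8
g(k):  0  0  1  1  2  2  3  0  0
The P-positions (g = 0) in 0..8 are 0, 1, 7, 8.

0, 1, 7, 8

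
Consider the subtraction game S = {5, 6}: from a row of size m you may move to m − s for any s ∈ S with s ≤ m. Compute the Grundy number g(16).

1

Grundy values for subtraction set {5, 6}:
k:     0  1  2  3  4  5  6  7  8  9 10 11 12 13 14 15 16
g(k):  0  0  0  0  0  1  1  1  1  1  2  0  0  0  0  0  1
So g(16) = 1.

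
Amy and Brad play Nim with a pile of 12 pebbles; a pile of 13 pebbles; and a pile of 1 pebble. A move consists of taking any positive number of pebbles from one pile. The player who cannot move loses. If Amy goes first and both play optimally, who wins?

Write each in binary and XOR column by column:
  1100  (12)
  1101  (13)
  0001  (1)
  ----
  0000  (0)
The nim-sum is 0, so this is a P-position: the player to move is in a losing position under optimal play; Amy is about to move from it and so loses — Brad wins.

Brad wins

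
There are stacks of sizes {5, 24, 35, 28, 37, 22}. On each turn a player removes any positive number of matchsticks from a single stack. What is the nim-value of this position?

17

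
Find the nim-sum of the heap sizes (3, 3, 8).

8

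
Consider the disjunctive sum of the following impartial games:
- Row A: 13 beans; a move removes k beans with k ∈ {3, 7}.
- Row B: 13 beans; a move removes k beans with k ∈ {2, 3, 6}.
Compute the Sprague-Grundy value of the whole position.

3

For row A, compute g(0), g(1), … with moves {3, 7}:
k:     0  1  2  3  4  5  6  7  8  9 10 11 12 13
g(k):  0  0  0  1  1  1  0  2  2  1  0  0  0  1
So g(13) = 1.
Grundy values for row B (subtraction set {2, 3, 6}):
k:     0  1  2  3  4  5  6  7  8  9 10 11 12 13
g(k):  0  0  1  1  2  0  3  1  2  0  0  1  1  2
So g(13) = 2.
By the Sprague-Grundy theorem, the Grundy value of a sum of independent games is the XOR of the component values.
Combined value = 1 ⊕ 2 = 3.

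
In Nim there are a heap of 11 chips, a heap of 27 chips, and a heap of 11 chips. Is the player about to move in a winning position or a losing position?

Winning position

In binary:
  01011  (11)
  11011  (27)
  01011  (11)
  -----
  11011  (27)
The nim-sum is 27 ≠ 0, so this is an N-position: the player to move can win.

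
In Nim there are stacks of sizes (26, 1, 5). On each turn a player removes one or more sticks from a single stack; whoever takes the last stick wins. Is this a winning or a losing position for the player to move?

Write each in binary and XOR column by column:
  11010  (26)
  00001  (1)
  00101  (5)
  -----
  11110  (30)
The nim-sum is 30 ≠ 0, so this is an N-position: the player to move can win.

Winning position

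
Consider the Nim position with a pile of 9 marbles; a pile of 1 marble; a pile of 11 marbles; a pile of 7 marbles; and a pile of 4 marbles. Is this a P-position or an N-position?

Nim-sum: 9 ^ 1 ^ 11 ^ 7 ^ 4 = 0.
The nim-sum is 0, so this is a P-position: the player to move is in a losing position under optimal play.

P-position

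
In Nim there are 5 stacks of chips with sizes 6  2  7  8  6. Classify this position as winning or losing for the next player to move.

Compute the nim-sum pairwise:
6 ⊕ 2 = 4
4 ⊕ 7 = 3
3 ⊕ 8 = 11
11 ⊕ 6 = 13
The nim-sum is 13 ≠ 0, so this is an N-position: the player to move can win.

Winning position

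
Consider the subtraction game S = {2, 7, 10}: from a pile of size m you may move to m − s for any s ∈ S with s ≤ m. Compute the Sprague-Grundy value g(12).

2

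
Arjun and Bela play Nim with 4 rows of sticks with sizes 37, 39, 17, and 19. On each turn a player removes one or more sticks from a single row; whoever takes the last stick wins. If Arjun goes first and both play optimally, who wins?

Bela wins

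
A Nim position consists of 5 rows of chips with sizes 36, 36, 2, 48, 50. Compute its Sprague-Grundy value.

Write each in binary and XOR column by column:
  100100  (36)
  100100  (36)
  000010  (2)
  110000  (48)
  110010  (50)
  ------
  000000  (0)

0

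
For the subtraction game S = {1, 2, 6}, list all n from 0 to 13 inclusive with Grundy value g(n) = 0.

0, 3, 7, 10

Grundy values for subtraction set {1, 2, 6}:
k:     0  1  2  3  4  5  6  7  8  9 10 11 12 13
g(k):  0  1  2  0  1  2  3  0  1  2  0  1  2  3
The P-positions (g = 0) in 0..13 are 0, 3, 7, 10.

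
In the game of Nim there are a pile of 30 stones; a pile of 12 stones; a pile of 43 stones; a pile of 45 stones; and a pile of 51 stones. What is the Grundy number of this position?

39

Compute the nim-sum pairwise:
30 ⊕ 12 = 18
18 ⊕ 43 = 57
57 ⊕ 45 = 20
20 ⊕ 51 = 39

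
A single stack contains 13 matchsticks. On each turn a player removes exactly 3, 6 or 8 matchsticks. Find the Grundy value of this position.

0

Grundy values for subtraction set {3, 6, 8}:
k:     0  1  2  3  4  5  6  7  8  9 10 11 12 13
g(k):  0  0  0  1  1  1  2  2  2  3  3  0  0  0
So g(13) = 0.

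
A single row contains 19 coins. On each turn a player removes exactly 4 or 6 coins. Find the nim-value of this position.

Compute g(0), g(1), … for moves {4, 6}:
k:     0  1  2  3  4  5  6  7  8  9 10 11 12 13 14 15 16 17 18 19
g(k):  0  0  0  0  1  1  1  1  2  2  0  0  0  0  1  1  1  1  2  2
So g(19) = 2.

2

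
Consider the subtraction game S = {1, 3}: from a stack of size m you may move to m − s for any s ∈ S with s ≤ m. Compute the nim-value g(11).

Compute g(0), g(1), … for moves {1, 3}:
g(0) = mex{} = 0
g(1) = mex{0} = 1
g(2) = mex{1} = 0
g(3) = mex{0} = 1
g(4) = mex{1} = 0
g(5) = mex{0} = 1
g(6) = mex{1} = 0
g(7) = mex{0} = 1
g(8) = mex{1} = 0
g(9) = mex{0} = 1
g(10) = mex{1} = 0
g(11) = mex{0} = 1
So g(11) = 1.

1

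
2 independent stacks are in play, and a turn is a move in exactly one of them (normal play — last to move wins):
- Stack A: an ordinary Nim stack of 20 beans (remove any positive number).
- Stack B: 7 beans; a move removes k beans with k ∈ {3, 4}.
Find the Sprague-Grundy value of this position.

20

Stack A is a plain Nim stack of size 20, so its Grundy value is 20.
Build the Grundy sequence for stack B with g(k) = mex{g(k−s) : s ∈ {3, 4}, s ≤ k}:
g(0) = mex{} = 0
g(1) = mex{} = 0
g(2) = mex{} = 0
g(3) = mex{0} = 1
g(4) = mex{0} = 1
g(5) = mex{0} = 1
g(6) = mex{0,1} = 2
g(7) = mex{1} = 0
So g(7) = 0.
The value of a disjunctive sum is the nim-sum of the parts.
Combined value = 20 XOR 0 = 20.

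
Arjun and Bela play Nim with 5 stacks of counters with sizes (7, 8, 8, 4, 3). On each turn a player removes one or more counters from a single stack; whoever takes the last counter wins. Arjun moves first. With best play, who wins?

Compute the nim-sum pairwise:
7 ^ 8 = 15
15 ^ 8 = 7
7 ^ 4 = 3
3 ^ 3 = 0
The nim-sum is 0, so this is a P-position: the player to move is in a losing position under optimal play; Arjun is about to move from it and so loses — Bela wins.

Bela wins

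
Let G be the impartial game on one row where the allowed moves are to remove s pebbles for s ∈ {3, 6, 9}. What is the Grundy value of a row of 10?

3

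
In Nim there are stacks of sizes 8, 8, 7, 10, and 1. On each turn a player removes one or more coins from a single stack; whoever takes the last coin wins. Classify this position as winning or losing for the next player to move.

Bitwise XOR of the heap sizes:
  1000  (8)
  1000  (8)
  0111  (7)
  1010  (10)
  0001  (1)
  ----
  1100  (12)
The nim-sum is 12 ≠ 0, so this is an N-position: the player to move can win.

Winning position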